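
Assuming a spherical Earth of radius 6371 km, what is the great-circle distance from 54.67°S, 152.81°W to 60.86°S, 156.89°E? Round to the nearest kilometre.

Δλ = 156.89 − -152.81 = 309.70°; wrapped into (−180°, 180°]: -50.30°.
Δφ = -60.86 − -54.67 = -6.19°.
a = sin²(Δφ/2) + cos φ₁ · cos φ₂ · sin²(Δλ/2) = 0.053775.
c = 2·atan2(√a, √(1−a)) = 0.46805 rad → d = 6371·c ≈ 2981.95 km.

2982 km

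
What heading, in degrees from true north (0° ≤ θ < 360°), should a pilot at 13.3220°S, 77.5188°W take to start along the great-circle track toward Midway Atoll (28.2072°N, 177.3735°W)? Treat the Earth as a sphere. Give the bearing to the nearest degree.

296°

Δλ = -177.3735 − -77.5188 = -99.8547°.
θ = atan2( sin Δλ · cos φ₂ , cos φ₁ · sin φ₂ − sin φ₁ · cos φ₂ · cos Δλ )
  = atan2(-0.86824, 0.42519) = -63.908° → normalised to [0°, 360°): 296.092°.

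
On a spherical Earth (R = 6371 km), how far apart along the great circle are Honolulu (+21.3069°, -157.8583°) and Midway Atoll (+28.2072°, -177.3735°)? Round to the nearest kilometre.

2111 km

Δλ = -177.3735 − -157.8583 = -19.5152°.
Δφ = 28.2072 − 21.3069 = 6.9003°.
a = sin²(Δφ/2) + cos φ₁ · cos φ₂ · sin²(Δλ/2) = 0.027204.
c = 2·atan2(√a, √(1−a)) = 0.33139 rad → d = 6371·c ≈ 2111.26 km.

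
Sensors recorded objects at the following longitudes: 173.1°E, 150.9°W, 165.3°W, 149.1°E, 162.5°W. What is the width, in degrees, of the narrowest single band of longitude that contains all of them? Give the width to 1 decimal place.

60.0°

Sort the longitudes: -165.3°, -162.5°, -150.9°, +149.1°, +173.1°.
Eastward gaps between consecutive values (wrapping around): 2.8°, 11.6°, 300.0°, 24.0°, 21.6°.
Largest gap = 300.0° ⇒ minimal covering band is its complement: 360° − 300.0° = 60.0°.
Band runs from +149.1° eastward to -150.9°, crossing the antimeridian.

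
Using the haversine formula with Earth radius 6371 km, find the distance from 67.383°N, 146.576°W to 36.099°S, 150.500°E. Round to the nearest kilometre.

12646 km

Δλ = 150.500 − -146.576 = 297.076°; wrapped into (−180°, 180°]: -62.924°.
Δφ = -36.099 − 67.383 = -103.482°.
a = sin²(Δφ/2) + cos φ₁ · cos φ₂ · sin²(Δλ/2) = 0.701218.
c = 2·atan2(√a, √(1−a)) = 1.98497 rad → d = 6371·c ≈ 12646.26 km.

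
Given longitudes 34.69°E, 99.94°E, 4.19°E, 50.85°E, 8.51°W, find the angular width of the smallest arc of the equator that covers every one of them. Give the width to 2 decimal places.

Sort the longitudes: -8.51°, +4.19°, +34.69°, +50.85°, +99.94°.
Eastward gaps between consecutive values (wrapping around): 12.70°, 30.50°, 16.16°, 49.09°, 251.55°.
Largest gap = 251.55° ⇒ minimal covering band is its complement: 360° − 251.55° = 108.45°.
Band runs from -8.51° eastward to +99.94°.

108.45°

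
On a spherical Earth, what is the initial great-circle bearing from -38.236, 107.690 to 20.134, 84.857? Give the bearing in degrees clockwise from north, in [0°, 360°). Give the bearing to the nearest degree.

Δλ = 84.857 − 107.690 = -22.833°.
θ = atan2( sin Δλ · cos φ₂ , cos φ₁ · sin φ₂ − sin φ₁ · cos φ₂ · cos Δλ )
  = atan2(-0.36433, 0.80592) = -24.326° → normalised to [0°, 360°): 335.674°.

336°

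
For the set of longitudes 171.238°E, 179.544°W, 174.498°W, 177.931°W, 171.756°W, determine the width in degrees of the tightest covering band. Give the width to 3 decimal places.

17.006°

Sort the longitudes: -179.544°, -177.931°, -174.498°, -171.756°, +171.238°.
Eastward gaps between consecutive values (wrapping around): 1.613°, 3.433°, 2.742°, 342.994°, 9.218°.
Largest gap = 342.994° ⇒ minimal covering band is its complement: 360° − 342.994° = 17.006°.
Band runs from +171.238° eastward to -171.756°, crossing the antimeridian.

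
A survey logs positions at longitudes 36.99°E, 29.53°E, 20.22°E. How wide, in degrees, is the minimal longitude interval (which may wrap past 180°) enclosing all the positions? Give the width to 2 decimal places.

Sort the longitudes: +20.22°, +29.53°, +36.99°.
Eastward gaps between consecutive values (wrapping around): 9.31°, 7.46°, 343.23°.
Largest gap = 343.23° ⇒ minimal covering band is its complement: 360° − 343.23° = 16.77°.
Band runs from +20.22° eastward to +36.99°.

16.77°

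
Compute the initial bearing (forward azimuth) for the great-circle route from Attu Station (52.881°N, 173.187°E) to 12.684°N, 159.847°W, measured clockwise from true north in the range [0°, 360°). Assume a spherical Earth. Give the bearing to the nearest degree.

142°

Δλ = -159.847 − 173.187 = -333.034°; wrapped into (−180°, 180°]: 26.966°.
θ = atan2( sin Δλ · cos φ₂ , cos φ₁ · sin φ₂ − sin φ₁ · cos φ₂ · cos Δλ )
  = atan2(0.44240, -0.56084) = 141.733° → normalised to [0°, 360°): 141.733°.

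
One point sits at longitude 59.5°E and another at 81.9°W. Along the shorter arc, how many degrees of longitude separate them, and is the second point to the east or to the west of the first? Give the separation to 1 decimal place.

Raw difference: -81.9 − 59.5 = -141.4°.
Normalise into (−180°, 180°]: -141.4° stays -141.4°.
Negative ⇒ the second point lies to the west; separation 141.4°.

141.4° west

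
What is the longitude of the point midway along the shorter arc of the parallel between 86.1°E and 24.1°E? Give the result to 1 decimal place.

55.1°E

Signed shortest Δλ from +86.1° to +24.1° is -62.0°.
Midpoint longitude = +86.1° + (-62.0°)/2 = +86.1° − 31.0° = +55.1°.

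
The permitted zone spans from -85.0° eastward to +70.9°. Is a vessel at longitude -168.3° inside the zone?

No

Band width going east from -85.0° to +70.9°: ((70.9 − -85.0) mod 360) = 155.9°.
Offset of -168.3° east of the west edge: ((-168.3 − -85.0) mod 360) = 276.7°.
276.7° > 155.9° ⇒ outside.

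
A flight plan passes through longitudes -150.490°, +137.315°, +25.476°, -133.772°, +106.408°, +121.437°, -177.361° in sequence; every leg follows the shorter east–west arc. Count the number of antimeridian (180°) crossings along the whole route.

Leg 1: -150.490° → +137.315°, shortest Δλ = -72.195° (west) — crosses 180°.
Leg 2: +137.315° → +25.476°, shortest Δλ = -111.839° (west) — does not cross 180°.
Leg 3: +25.476° → -133.772°, shortest Δλ = -159.248° (west) — does not cross 180°.
Leg 4: -133.772° → +106.408°, shortest Δλ = -119.82° (west) — crosses 180°.
Leg 5: +106.408° → +121.437°, shortest Δλ = 15.029° (east) — does not cross 180°.
Leg 6: +121.437° → -177.361°, shortest Δλ = 61.202° (east) — crosses 180°.
Total crossings: 3.

3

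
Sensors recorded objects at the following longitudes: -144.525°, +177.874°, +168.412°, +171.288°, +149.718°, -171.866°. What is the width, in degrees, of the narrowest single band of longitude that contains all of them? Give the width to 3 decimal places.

Sort the longitudes: -171.866°, -144.525°, +149.718°, +168.412°, +171.288°, +177.874°.
Eastward gaps between consecutive values (wrapping around): 27.341°, 294.243°, 18.694°, 2.876°, 6.586°, 10.260°.
Largest gap = 294.243° ⇒ minimal covering band is its complement: 360° − 294.243° = 65.757°.
Band runs from +149.718° eastward to -144.525°, crossing the antimeridian.

65.757°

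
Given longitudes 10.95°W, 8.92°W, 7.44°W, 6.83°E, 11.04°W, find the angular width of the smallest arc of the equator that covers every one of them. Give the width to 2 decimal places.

Sort the longitudes: -11.04°, -10.95°, -8.92°, -7.44°, +6.83°.
Eastward gaps between consecutive values (wrapping around): 0.09°, 2.03°, 1.48°, 14.27°, 342.13°.
Largest gap = 342.13° ⇒ minimal covering band is its complement: 360° − 342.13° = 17.87°.
Band runs from -11.04° eastward to +6.83°.

17.87°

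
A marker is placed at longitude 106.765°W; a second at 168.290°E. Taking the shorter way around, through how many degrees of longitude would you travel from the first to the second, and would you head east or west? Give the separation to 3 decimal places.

84.945° west

Raw difference: 168.290 − -106.765 = 275.055°.
Normalise into (−180°, 180°]: 275.055° − 360° = -84.945°.
Negative ⇒ the second point lies to the west; separation 84.945°.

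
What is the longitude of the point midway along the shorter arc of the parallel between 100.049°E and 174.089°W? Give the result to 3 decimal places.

142.980°E

Signed shortest Δλ from +100.049° to -174.089° is +85.862°.
Midpoint longitude = +100.049° + (+85.862°)/2 = +100.049° + 42.931° = +142.980°.
(The naïve average (+100.049 + -174.089)/2 = -37.02° is on the wrong side of the globe.)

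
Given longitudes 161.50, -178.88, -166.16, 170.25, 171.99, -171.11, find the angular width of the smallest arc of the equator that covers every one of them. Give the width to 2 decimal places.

Sort the longitudes: -178.88°, -171.11°, -166.16°, +161.50°, +170.25°, +171.99°.
Eastward gaps between consecutive values (wrapping around): 7.77°, 4.95°, 327.66°, 8.75°, 1.74°, 9.13°.
Largest gap = 327.66° ⇒ minimal covering band is its complement: 360° − 327.66° = 32.34°.
Band runs from +161.50° eastward to -166.16°, crossing the antimeridian.

32.34°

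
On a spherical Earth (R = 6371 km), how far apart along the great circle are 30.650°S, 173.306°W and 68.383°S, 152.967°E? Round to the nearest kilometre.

Δλ = 152.967 − -173.306 = 326.273°; wrapped into (−180°, 180°]: -33.727°.
Δφ = -68.383 − -30.650 = -37.733°.
a = sin²(Δφ/2) + cos φ₁ · cos φ₂ · sin²(Δλ/2) = 0.131236.
c = 2·atan2(√a, √(1−a)) = 0.74139 rad → d = 6371·c ≈ 4723.41 km.

4723 km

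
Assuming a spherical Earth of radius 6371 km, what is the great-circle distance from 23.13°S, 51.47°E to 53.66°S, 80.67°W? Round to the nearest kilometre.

10321 km

Δλ = -80.67 − 51.47 = -132.14°.
Δφ = -53.66 − -23.13 = -30.53°.
a = sin²(Δφ/2) + cos φ₁ · cos φ₂ · sin²(Δλ/2) = 0.524602.
c = 2·atan2(√a, √(1−a)) = 1.62002 rad → d = 6371·c ≈ 10321.15 km.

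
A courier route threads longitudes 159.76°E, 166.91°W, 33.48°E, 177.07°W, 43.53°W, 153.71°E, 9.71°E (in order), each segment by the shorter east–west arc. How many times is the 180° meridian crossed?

4

Leg 1: +159.76° → -166.91°, shortest Δλ = 33.33° (east) — crosses 180°.
Leg 2: -166.91° → +33.48°, shortest Δλ = -159.61° (west) — crosses 180°.
Leg 3: +33.48° → -177.07°, shortest Δλ = 149.45° (east) — crosses 180°.
Leg 4: -177.07° → -43.53°, shortest Δλ = 133.54° (east) — does not cross 180°.
Leg 5: -43.53° → +153.71°, shortest Δλ = -162.76° (west) — crosses 180°.
Leg 6: +153.71° → +9.71°, shortest Δλ = -144.0° (west) — does not cross 180°.
Total crossings: 4.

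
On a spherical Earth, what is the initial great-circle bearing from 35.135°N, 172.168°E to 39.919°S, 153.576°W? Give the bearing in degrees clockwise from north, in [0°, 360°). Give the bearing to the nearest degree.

Δλ = -153.576 − 172.168 = -325.744°; wrapped into (−180°, 180°]: 34.256°.
θ = atan2( sin Δλ · cos φ₂ , cos φ₁ · sin φ₂ − sin φ₁ · cos φ₂ · cos Δλ )
  = atan2(0.43171, -0.88960) = 154.113° → normalised to [0°, 360°): 154.113°.

154°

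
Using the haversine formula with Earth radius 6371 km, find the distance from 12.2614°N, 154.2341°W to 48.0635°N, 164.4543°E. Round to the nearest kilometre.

5512 km

Δλ = 164.4543 − -154.2341 = 318.6884°; wrapped into (−180°, 180°]: -41.3116°.
Δφ = 48.0635 − 12.2614 = 35.8021°.
a = sin²(Δφ/2) + cos φ₁ · cos φ₂ · sin²(Δλ/2) = 0.175742.
c = 2·atan2(√a, √(1−a)) = 0.86516 rad → d = 6371·c ≈ 5511.96 km.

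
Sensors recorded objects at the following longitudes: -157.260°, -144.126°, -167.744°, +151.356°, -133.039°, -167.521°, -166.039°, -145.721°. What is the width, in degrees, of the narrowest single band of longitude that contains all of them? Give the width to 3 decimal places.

Sort the longitudes: -167.744°, -167.521°, -166.039°, -157.260°, -145.721°, -144.126°, -133.039°, +151.356°.
Eastward gaps between consecutive values (wrapping around): 0.223°, 1.482°, 8.779°, 11.539°, 1.595°, 11.087°, 284.395°, 40.900°.
Largest gap = 284.395° ⇒ minimal covering band is its complement: 360° − 284.395° = 75.605°.
Band runs from +151.356° eastward to -133.039°, crossing the antimeridian.

75.605°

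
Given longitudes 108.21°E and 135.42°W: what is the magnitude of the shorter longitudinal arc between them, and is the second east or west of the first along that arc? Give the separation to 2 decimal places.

Raw difference: -135.42 − 108.21 = -243.63°.
Normalise into (−180°, 180°]: -243.63° + 360° = 116.37°.
Positive ⇒ the second point lies to the east; separation 116.37°.

116.37° east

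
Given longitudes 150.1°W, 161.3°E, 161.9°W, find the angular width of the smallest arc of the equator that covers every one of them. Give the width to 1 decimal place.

Sort the longitudes: -161.9°, -150.1°, +161.3°.
Eastward gaps between consecutive values (wrapping around): 11.8°, 311.4°, 36.8°.
Largest gap = 311.4° ⇒ minimal covering band is its complement: 360° − 311.4° = 48.6°.
Band runs from +161.3° eastward to -150.1°, crossing the antimeridian.

48.6°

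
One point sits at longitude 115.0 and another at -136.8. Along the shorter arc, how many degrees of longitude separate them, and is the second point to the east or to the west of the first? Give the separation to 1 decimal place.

108.2° east

Raw difference: -136.8 − 115.0 = -251.8°.
Normalise into (−180°, 180°]: -251.8° + 360° = 108.2°.
Positive ⇒ the second point lies to the east; separation 108.2°.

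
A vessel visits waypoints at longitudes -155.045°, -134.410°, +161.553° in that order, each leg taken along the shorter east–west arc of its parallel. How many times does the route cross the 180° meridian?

1

Leg 1: -155.045° → -134.410°, shortest Δλ = 20.635° (east) — does not cross 180°.
Leg 2: -134.410° → +161.553°, shortest Δλ = -64.037° (west) — crosses 180°.
Total crossings: 1.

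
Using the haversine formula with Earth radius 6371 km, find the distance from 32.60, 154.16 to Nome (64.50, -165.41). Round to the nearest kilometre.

4484 km

Δλ = -165.41 − 154.16 = -319.57°; wrapped into (−180°, 180°]: 40.43°.
Δφ = 64.50 − 32.60 = 31.90°.
a = sin²(Δφ/2) + cos φ₁ · cos φ₂ · sin²(Δλ/2) = 0.118819.
c = 2·atan2(√a, √(1−a)) = 0.70384 rad → d = 6371·c ≈ 4484.17 km.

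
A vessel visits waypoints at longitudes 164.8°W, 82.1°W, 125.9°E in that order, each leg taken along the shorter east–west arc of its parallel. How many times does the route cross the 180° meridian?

1

Leg 1: -164.8° → -82.1°, shortest Δλ = 82.7° (east) — does not cross 180°.
Leg 2: -82.1° → +125.9°, shortest Δλ = -152.0° (west) — crosses 180°.
Total crossings: 1.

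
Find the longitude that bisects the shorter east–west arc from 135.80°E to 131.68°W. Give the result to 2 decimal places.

Signed shortest Δλ from +135.80° to -131.68° is +92.52°.
Midpoint longitude = +135.80° + (+92.52°)/2 = +135.80° + 46.26° = +182.06°.
Normalise into (−180°, 180°]: -177.94°.
(The naïve average (+135.80 + -131.68)/2 = 2.06° is on the wrong side of the globe.)

177.94°W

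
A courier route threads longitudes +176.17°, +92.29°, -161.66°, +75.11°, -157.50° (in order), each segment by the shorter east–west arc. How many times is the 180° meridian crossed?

Leg 1: +176.17° → +92.29°, shortest Δλ = -83.88° (west) — does not cross 180°.
Leg 2: +92.29° → -161.66°, shortest Δλ = 106.05° (east) — crosses 180°.
Leg 3: -161.66° → +75.11°, shortest Δλ = -123.23° (west) — crosses 180°.
Leg 4: +75.11° → -157.50°, shortest Δλ = 127.39° (east) — crosses 180°.
Total crossings: 3.

3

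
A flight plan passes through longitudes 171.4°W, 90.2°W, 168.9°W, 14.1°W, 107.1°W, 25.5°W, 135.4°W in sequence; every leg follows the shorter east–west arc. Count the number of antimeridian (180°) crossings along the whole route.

0

Leg 1: -171.4° → -90.2°, shortest Δλ = 81.2° (east) — does not cross 180°.
Leg 2: -90.2° → -168.9°, shortest Δλ = -78.7° (west) — does not cross 180°.
Leg 3: -168.9° → -14.1°, shortest Δλ = 154.8° (east) — does not cross 180°.
Leg 4: -14.1° → -107.1°, shortest Δλ = -93.0° (west) — does not cross 180°.
Leg 5: -107.1° → -25.5°, shortest Δλ = 81.6° (east) — does not cross 180°.
Leg 6: -25.5° → -135.4°, shortest Δλ = -109.9° (west) — does not cross 180°.
Total crossings: 0.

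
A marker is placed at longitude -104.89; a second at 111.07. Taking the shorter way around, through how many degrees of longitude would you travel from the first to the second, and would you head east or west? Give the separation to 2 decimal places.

Raw difference: 111.07 − -104.89 = 215.96°.
Normalise into (−180°, 180°]: 215.96° − 360° = -144.04°.
Negative ⇒ the second point lies to the west; separation 144.04°.

144.04° west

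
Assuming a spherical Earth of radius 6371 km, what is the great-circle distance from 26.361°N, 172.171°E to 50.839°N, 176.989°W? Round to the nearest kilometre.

2873 km

Δλ = -176.989 − 172.171 = -349.160°; wrapped into (−180°, 180°]: 10.840°.
Δφ = 50.839 − 26.361 = 24.478°.
a = sin²(Δφ/2) + cos φ₁ · cos φ₂ · sin²(Δλ/2) = 0.049988.
c = 2·atan2(√a, √(1−a)) = 0.45097 rad → d = 6371·c ≈ 2873.14 km.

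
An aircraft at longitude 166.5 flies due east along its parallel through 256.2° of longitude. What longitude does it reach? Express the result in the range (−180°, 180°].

+62.7°

Start at +166.5°; shift +256.2° → +422.7°.
+422.7° lies outside (−180°, 180°]; subtract 360° → +62.7°.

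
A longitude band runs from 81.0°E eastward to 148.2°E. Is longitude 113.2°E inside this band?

Band width going east from +81.0° to +148.2°: ((148.2 − 81.0) mod 360) = 67.2°.
Offset of +113.2° east of the west edge: ((113.2 − 81.0) mod 360) = 32.2°.
32.2° ≤ 67.2° ⇒ inside.

Yes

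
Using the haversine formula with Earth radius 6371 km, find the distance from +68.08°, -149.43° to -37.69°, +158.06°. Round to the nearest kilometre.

12542 km

Δλ = 158.06 − -149.43 = 307.49°; wrapped into (−180°, 180°]: -52.51°.
Δφ = -37.69 − 68.08 = -105.77°.
a = sin²(Δφ/2) + cos φ₁ · cos φ₂ · sin²(Δλ/2) = 0.693697.
c = 2·atan2(√a, √(1−a)) = 1.96860 rad → d = 6371·c ≈ 12541.95 km.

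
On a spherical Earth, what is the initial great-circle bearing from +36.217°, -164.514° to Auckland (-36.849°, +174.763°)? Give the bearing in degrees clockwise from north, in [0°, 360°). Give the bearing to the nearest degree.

197°

Δλ = 174.763 − -164.514 = 339.277°; wrapped into (−180°, 180°]: -20.723°.
θ = atan2( sin Δλ · cos φ₂ , cos φ₁ · sin φ₂ − sin φ₁ · cos φ₂ · cos Δλ )
  = atan2(-0.28316, -0.92605) = -162.998° → normalised to [0°, 360°): 197.002°.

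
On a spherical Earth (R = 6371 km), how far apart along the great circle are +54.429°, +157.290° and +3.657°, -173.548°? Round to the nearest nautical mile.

3364 nmi

Δλ = -173.548 − 157.290 = -330.838°; wrapped into (−180°, 180°]: 29.162°.
Δφ = 3.657 − 54.429 = -50.772°.
a = sin²(Δφ/2) + cos φ₁ · cos φ₂ · sin²(Δλ/2) = 0.220588.
c = 2·atan2(√a, √(1−a)) = 0.97783 rad → d = 6371·c ≈ 6229.75 km ≈ 3363.80 nmi.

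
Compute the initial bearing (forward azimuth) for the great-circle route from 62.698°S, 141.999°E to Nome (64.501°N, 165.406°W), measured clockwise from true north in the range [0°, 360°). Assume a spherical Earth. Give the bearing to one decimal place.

27.9°

Δλ = -165.406 − 141.999 = -307.405°; wrapped into (−180°, 180°]: 52.595°.
θ = atan2( sin Δλ · cos φ₂ , cos φ₁ · sin φ₂ − sin φ₁ · cos φ₂ · cos Δλ )
  = atan2(0.34197, 0.64637) = 27.881° → normalised to [0°, 360°): 27.881°.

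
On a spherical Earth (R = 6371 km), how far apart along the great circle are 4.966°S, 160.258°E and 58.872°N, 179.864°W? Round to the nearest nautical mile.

3950 nmi

Δλ = -179.864 − 160.258 = -340.122°; wrapped into (−180°, 180°]: 19.878°.
Δφ = 58.872 − -4.966 = 63.838°.
a = sin²(Δφ/2) + cos φ₁ · cos φ₂ · sin²(Δλ/2) = 0.294887.
c = 2·atan2(√a, √(1−a)) = 1.14809 rad → d = 6371·c ≈ 7314.51 km ≈ 3949.52 nmi.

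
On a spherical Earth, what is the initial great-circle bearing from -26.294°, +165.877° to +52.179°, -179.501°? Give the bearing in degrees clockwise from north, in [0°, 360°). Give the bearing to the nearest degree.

Δλ = -179.501 − 165.877 = -345.378°; wrapped into (−180°, 180°]: 14.622°.
θ = atan2( sin Δλ · cos φ₂ , cos φ₁ · sin φ₂ − sin φ₁ · cos φ₂ · cos Δλ )
  = atan2(0.15480, 0.97103) = 9.058° → normalised to [0°, 360°): 9.058°.

9°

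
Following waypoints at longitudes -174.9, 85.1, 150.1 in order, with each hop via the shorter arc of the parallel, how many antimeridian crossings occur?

1

Leg 1: -174.9° → +85.1°, shortest Δλ = -100.0° (west) — crosses 180°.
Leg 2: +85.1° → +150.1°, shortest Δλ = 65.0° (east) — does not cross 180°.
Total crossings: 1.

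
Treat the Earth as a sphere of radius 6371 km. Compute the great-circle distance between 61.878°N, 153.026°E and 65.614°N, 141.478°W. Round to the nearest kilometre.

Δλ = -141.478 − 153.026 = -294.504°; wrapped into (−180°, 180°]: 65.496°.
Δφ = 65.614 − 61.878 = 3.736°.
a = sin²(Δφ/2) + cos φ₁ · cos φ₂ · sin²(Δλ/2) = 0.058010.
c = 2·atan2(√a, √(1−a)) = 0.48649 rad → d = 6371·c ≈ 3099.43 km.

3099 km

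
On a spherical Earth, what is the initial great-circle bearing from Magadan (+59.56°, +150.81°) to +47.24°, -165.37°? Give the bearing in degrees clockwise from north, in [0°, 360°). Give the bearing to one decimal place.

96.1°

Δλ = -165.37 − 150.81 = -316.18°; wrapped into (−180°, 180°]: 43.82°.
θ = atan2( sin Δλ · cos φ₂ , cos φ₁ · sin φ₂ − sin φ₁ · cos φ₂ · cos Δλ )
  = atan2(0.47009, -0.05036) = 96.115° → normalised to [0°, 360°): 96.115°.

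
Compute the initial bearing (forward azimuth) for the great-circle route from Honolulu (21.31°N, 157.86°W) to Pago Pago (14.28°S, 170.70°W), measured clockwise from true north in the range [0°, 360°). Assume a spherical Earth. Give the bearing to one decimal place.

Δλ = -170.70 − -157.86 = -12.84°.
θ = atan2( sin Δλ · cos φ₂ , cos φ₁ · sin φ₂ − sin φ₁ · cos φ₂ · cos Δλ )
  = atan2(-0.21536, -0.57317) = -159.407° → normalised to [0°, 360°): 200.593°.

200.6°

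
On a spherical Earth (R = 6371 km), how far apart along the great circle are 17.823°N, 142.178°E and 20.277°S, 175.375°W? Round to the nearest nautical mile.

3388 nmi

Δλ = -175.375 − 142.178 = -317.553°; wrapped into (−180°, 180°]: 42.447°.
Δφ = -20.277 − 17.823 = -38.100°.
a = sin²(Δφ/2) + cos φ₁ · cos φ₂ · sin²(Δλ/2) = 0.223560.
c = 2·atan2(√a, √(1−a)) = 0.98498 rad → d = 6371·c ≈ 6275.31 km ≈ 3388.40 nmi.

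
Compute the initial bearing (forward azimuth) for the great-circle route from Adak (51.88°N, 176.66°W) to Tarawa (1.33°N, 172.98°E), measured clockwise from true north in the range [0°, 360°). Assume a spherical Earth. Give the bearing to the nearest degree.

Δλ = 172.98 − -176.66 = 349.64°; wrapped into (−180°, 180°]: -10.36°.
θ = atan2( sin Δλ · cos φ₂ , cos φ₁ · sin φ₂ − sin φ₁ · cos φ₂ · cos Δλ )
  = atan2(-0.17978, -0.75936) = -166.680° → normalised to [0°, 360°): 193.320°.

193°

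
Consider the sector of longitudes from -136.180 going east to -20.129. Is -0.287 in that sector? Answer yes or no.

No

Band width going east from -136.180° to -20.129°: ((-20.129 − -136.180) mod 360) = 116.051°.
Offset of -0.287° east of the west edge: ((-0.287 − -136.180) mod 360) = 135.893°.
135.893° > 116.051° ⇒ outside.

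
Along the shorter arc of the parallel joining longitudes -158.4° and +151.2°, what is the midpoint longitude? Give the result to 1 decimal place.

Signed shortest Δλ from -158.4° to +151.2° is -50.4°.
Midpoint longitude = -158.4° + (-50.4°)/2 = -158.4° − 25.2° = -183.6°.
Normalise into (−180°, 180°]: +176.4°.
(The naïve average (-158.4 + +151.2)/2 = -3.6° is on the wrong side of the globe.)

+176.4°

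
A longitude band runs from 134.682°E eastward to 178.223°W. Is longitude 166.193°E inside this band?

Yes

Band width going east from +134.682° to -178.223°: ((-178.223 − 134.682) mod 360) = 47.095°.
Offset of +166.193° east of the west edge: ((166.193 − 134.682) mod 360) = 31.511°.
31.511° ≤ 47.095° ⇒ inside.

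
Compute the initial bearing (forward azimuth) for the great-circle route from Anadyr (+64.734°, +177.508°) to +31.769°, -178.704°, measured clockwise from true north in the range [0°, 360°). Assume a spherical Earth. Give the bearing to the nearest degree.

Δλ = -178.704 − 177.508 = -356.212°; wrapped into (−180°, 180°]: 3.788°.
θ = atan2( sin Δλ · cos φ₂ , cos φ₁ · sin φ₂ − sin φ₁ · cos φ₂ · cos Δλ )
  = atan2(0.05617, -0.54245) = 174.088° → normalised to [0°, 360°): 174.088°.

174°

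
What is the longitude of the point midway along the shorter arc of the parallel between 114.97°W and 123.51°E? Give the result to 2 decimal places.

Signed shortest Δλ from -114.97° to +123.51° is -121.52°.
Midpoint longitude = -114.97° + (-121.52°)/2 = -114.97° − 60.76° = -175.73°.
(The naïve average (-114.97 + +123.51)/2 = 4.27° is on the wrong side of the globe.)

175.73°W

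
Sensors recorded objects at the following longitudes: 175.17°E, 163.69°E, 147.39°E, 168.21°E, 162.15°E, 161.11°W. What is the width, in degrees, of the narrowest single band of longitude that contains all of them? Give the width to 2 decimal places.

51.50°

Sort the longitudes: -161.11°, +147.39°, +162.15°, +163.69°, +168.21°, +175.17°.
Eastward gaps between consecutive values (wrapping around): 308.50°, 14.76°, 1.54°, 4.52°, 6.96°, 23.72°.
Largest gap = 308.50° ⇒ minimal covering band is its complement: 360° − 308.50° = 51.50°.
Band runs from +147.39° eastward to -161.11°, crossing the antimeridian.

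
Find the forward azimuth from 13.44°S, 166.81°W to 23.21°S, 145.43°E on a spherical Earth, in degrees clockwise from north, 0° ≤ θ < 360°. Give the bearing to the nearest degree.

251°

Δλ = 145.43 − -166.81 = 312.24°; wrapped into (−180°, 180°]: -47.76°.
θ = atan2( sin Δλ · cos φ₂ , cos φ₁ · sin φ₂ − sin φ₁ · cos φ₂ · cos Δλ )
  = atan2(-0.68042, -0.23971) = -109.407° → normalised to [0°, 360°): 250.593°.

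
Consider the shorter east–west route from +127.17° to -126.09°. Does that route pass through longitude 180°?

Yes

Naïve |-126.09 − 127.17| = 253.26° > 180°, so the shorter arc goes the other way round — across 180°.
Signed shortest Δλ = ((-126.09 − 127.17 + 180) mod 360) − 180 = 106.74°.
Going east by 106.74° from +127.17° passes through 180° before reaching -126.09°.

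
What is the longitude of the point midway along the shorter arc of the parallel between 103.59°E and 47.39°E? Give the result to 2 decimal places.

75.49°E

Signed shortest Δλ from +103.59° to +47.39° is -56.20°.
Midpoint longitude = +103.59° + (-56.20°)/2 = +103.59° − 28.10° = +75.49°.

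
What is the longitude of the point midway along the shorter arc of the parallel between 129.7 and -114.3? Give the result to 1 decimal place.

Signed shortest Δλ from +129.7° to -114.3° is +116.0°.
Midpoint longitude = +129.7° + (+116.0°)/2 = +129.7° + 58.0° = +187.7°.
Normalise into (−180°, 180°]: -172.3°.
(The naïve average (+129.7 + -114.3)/2 = 7.7° is on the wrong side of the globe.)

-172.3°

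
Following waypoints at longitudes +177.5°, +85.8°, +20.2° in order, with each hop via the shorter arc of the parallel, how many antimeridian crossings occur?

Leg 1: +177.5° → +85.8°, shortest Δλ = -91.7° (west) — does not cross 180°.
Leg 2: +85.8° → +20.2°, shortest Δλ = -65.6° (west) — does not cross 180°.
Total crossings: 0.

0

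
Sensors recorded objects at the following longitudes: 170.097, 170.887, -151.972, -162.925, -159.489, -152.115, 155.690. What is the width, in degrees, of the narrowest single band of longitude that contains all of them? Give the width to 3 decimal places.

Sort the longitudes: -162.925°, -159.489°, -152.115°, -151.972°, +155.690°, +170.097°, +170.887°.
Eastward gaps between consecutive values (wrapping around): 3.436°, 7.374°, 0.143°, 307.662°, 14.407°, 0.790°, 26.188°.
Largest gap = 307.662° ⇒ minimal covering band is its complement: 360° − 307.662° = 52.338°.
Band runs from +155.690° eastward to -151.972°, crossing the antimeridian.

52.338°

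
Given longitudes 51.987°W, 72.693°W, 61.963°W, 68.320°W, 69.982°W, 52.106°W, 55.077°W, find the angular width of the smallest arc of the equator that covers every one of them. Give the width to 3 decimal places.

20.706°

Sort the longitudes: -72.693°, -69.982°, -68.320°, -61.963°, -55.077°, -52.106°, -51.987°.
Eastward gaps between consecutive values (wrapping around): 2.711°, 1.662°, 6.357°, 6.886°, 2.971°, 0.119°, 339.294°.
Largest gap = 339.294° ⇒ minimal covering band is its complement: 360° − 339.294° = 20.706°.
Band runs from -72.693° eastward to -51.987°.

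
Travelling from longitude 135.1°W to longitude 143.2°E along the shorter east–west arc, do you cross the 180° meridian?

Yes

Naïve |143.2 − -135.1| = 278.3° > 180°, so the shorter arc goes the other way round — across 180°.
Signed shortest Δλ = ((143.2 − -135.1 + 180) mod 360) − 180 = -81.7°.
Going west by 81.7° from -135.1° passes through 180° before reaching +143.2°.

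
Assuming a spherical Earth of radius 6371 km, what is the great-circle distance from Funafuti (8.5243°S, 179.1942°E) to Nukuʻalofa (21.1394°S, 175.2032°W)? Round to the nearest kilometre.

1526 km

Δλ = -175.2032 − 179.1942 = -354.3974°; wrapped into (−180°, 180°]: 5.6026°.
Δφ = -21.1394 − -8.5243 = -12.6151°.
a = sin²(Δφ/2) + cos φ₁ · cos φ₂ · sin²(Δλ/2) = 0.014274.
c = 2·atan2(√a, √(1−a)) = 0.23952 rad → d = 6371·c ≈ 1525.96 km.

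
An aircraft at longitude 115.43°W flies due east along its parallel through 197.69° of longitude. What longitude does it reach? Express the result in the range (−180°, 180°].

82.26°E

Start at -115.43°; shift +197.69° → +82.26°.
+82.26° already lies in (−180°, 180°].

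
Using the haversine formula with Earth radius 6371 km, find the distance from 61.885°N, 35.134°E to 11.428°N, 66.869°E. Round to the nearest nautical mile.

3327 nmi

Δλ = 66.869 − 35.134 = 31.735°.
Δφ = 11.428 − 61.885 = -50.457°.
a = sin²(Δφ/2) + cos φ₁ · cos φ₂ · sin²(Δλ/2) = 0.216201.
c = 2·atan2(√a, √(1−a)) = 0.96721 rad → d = 6371·c ≈ 6162.10 km ≈ 3327.27 nmi.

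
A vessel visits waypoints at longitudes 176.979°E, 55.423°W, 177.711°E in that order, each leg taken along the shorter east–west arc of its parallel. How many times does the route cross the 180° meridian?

Leg 1: +176.979° → -55.423°, shortest Δλ = 127.598° (east) — crosses 180°.
Leg 2: -55.423° → +177.711°, shortest Δλ = -126.866° (west) — crosses 180°.
Total crossings: 2.

2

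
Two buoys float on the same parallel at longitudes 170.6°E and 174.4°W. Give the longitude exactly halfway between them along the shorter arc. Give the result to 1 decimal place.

178.1°E

Signed shortest Δλ from +170.6° to -174.4° is +15.0°.
Midpoint longitude = +170.6° + (+15.0°)/2 = +170.6° + 7.5° = +178.1°.
(The naïve average (+170.6 + -174.4)/2 = -1.9° is on the wrong side of the globe.)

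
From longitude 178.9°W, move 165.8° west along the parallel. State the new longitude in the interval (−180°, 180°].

15.3°E

Start at -178.9°; shift −165.8° → -344.7°.
-344.7° lies outside (−180°, 180°]; add 360° → +15.3°.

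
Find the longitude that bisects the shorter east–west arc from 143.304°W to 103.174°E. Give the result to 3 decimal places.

159.935°E

Signed shortest Δλ from -143.304° to +103.174° is -113.522°.
Midpoint longitude = -143.304° + (-113.522°)/2 = -143.304° − 56.761° = -200.065°.
Normalise into (−180°, 180°]: +159.935°.
(The naïve average (-143.304 + +103.174)/2 = -20.065° is on the wrong side of the globe.)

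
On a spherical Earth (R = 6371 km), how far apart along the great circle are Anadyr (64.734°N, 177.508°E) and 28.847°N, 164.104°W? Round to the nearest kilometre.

4193 km

Δλ = -164.104 − 177.508 = -341.612°; wrapped into (−180°, 180°]: 18.388°.
Δφ = 28.847 − 64.734 = -35.887°.
a = sin²(Δφ/2) + cos φ₁ · cos φ₂ · sin²(Δλ/2) = 0.104457.
c = 2·atan2(√a, √(1−a)) = 0.65821 rad → d = 6371·c ≈ 4193.48 km.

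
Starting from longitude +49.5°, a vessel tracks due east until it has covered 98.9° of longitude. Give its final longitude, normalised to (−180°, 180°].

+148.4°

Start at +49.5°; shift +98.9° → +148.4°.
+148.4° already lies in (−180°, 180°].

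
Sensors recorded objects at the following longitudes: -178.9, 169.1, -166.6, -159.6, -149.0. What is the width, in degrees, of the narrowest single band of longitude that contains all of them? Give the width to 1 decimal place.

Sort the longitudes: -178.9°, -166.6°, -159.6°, -149.0°, +169.1°.
Eastward gaps between consecutive values (wrapping around): 12.3°, 7.0°, 10.6°, 318.1°, 12.0°.
Largest gap = 318.1° ⇒ minimal covering band is its complement: 360° − 318.1° = 41.9°.
Band runs from +169.1° eastward to -149.0°, crossing the antimeridian.

41.9°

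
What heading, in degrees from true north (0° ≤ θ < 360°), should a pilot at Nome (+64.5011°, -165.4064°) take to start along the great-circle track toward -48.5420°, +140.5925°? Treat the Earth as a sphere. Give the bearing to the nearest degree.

Δλ = 140.5925 − -165.4064 = 305.9989°; wrapped into (−180°, 180°]: -54.0011°.
θ = atan2( sin Δλ · cos φ₂ , cos φ₁ · sin φ₂ − sin φ₁ · cos φ₂ · cos Δλ )
  = atan2(-0.53563, -0.67387) = -141.520° → normalised to [0°, 360°): 218.480°.

218°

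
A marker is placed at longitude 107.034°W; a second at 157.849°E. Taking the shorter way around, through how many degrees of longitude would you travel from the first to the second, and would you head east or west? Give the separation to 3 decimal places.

95.117° west

Raw difference: 157.849 − -107.034 = 264.883°.
Normalise into (−180°, 180°]: 264.883° − 360° = -95.117°.
Negative ⇒ the second point lies to the west; separation 95.117°.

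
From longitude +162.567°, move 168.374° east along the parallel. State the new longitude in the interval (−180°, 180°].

-29.059°

Start at +162.567°; shift +168.374° → +330.941°.
+330.941° lies outside (−180°, 180°]; subtract 360° → -29.059°.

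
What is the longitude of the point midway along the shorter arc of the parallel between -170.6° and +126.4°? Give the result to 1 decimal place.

Signed shortest Δλ from -170.6° to +126.4° is -63.0°.
Midpoint longitude = -170.6° + (-63.0°)/2 = -170.6° − 31.5° = -202.1°.
Normalise into (−180°, 180°]: +157.9°.
(The naïve average (-170.6 + +126.4)/2 = -22.1° is on the wrong side of the globe.)

+157.9°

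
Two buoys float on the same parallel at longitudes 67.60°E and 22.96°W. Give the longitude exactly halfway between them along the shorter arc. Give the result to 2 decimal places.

22.32°E

Signed shortest Δλ from +67.60° to -22.96° is -90.56°.
Midpoint longitude = +67.60° + (-90.56°)/2 = +67.60° − 45.28° = +22.32°.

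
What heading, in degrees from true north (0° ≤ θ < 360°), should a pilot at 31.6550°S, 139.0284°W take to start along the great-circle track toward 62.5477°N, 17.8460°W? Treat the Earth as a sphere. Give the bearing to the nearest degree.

32°

Δλ = -17.8460 − -139.0284 = 121.1824°.
θ = atan2( sin Δλ · cos φ₂ , cos φ₁ · sin φ₂ − sin φ₁ · cos φ₂ · cos Δλ )
  = atan2(0.39440, 0.63010) = 32.044° → normalised to [0°, 360°): 32.044°.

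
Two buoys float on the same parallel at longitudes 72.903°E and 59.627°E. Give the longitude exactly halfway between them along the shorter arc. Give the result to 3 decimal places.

66.265°E

Signed shortest Δλ from +72.903° to +59.627° is -13.276°.
Midpoint longitude = +72.903° + (-13.276°)/2 = +72.903° − 6.638° = +66.265°.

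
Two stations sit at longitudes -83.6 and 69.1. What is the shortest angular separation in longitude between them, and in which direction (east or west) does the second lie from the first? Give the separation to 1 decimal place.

Raw difference: 69.1 − -83.6 = 152.7°.
Normalise into (−180°, 180°]: 152.7° stays 152.7°.
Positive ⇒ the second point lies to the east; separation 152.7°.

152.7° east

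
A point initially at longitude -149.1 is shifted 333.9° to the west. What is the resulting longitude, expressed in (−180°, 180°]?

Start at -149.1°; shift −333.9° → -483.0°.
-483.0° lies outside (−180°, 180°]; add 360° → -123.0°.

-123.0°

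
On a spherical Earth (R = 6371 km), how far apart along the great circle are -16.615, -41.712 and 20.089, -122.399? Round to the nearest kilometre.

Δλ = -122.399 − -41.712 = -80.687°.
Δφ = 20.089 − -16.615 = 36.704°.
a = sin²(Δφ/2) + cos φ₁ · cos φ₂ · sin²(Δλ/2) = 0.476289.
c = 2·atan2(√a, √(1−a)) = 1.52336 rad → d = 6371·c ≈ 9705.30 km.

9705 km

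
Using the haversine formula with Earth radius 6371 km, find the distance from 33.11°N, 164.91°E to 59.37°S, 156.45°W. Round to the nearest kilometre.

10881 km

Δλ = -156.45 − 164.91 = -321.36°; wrapped into (−180°, 180°]: 38.64°.
Δφ = -59.37 − 33.11 = -92.48°.
a = sin²(Δφ/2) + cos φ₁ · cos φ₂ · sin²(Δλ/2) = 0.568348.
c = 2·atan2(√a, √(1−a)) = 1.70792 rad → d = 6371·c ≈ 10881.17 km.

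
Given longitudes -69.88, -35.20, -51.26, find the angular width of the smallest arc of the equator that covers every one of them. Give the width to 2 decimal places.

34.68°

Sort the longitudes: -69.88°, -51.26°, -35.20°.
Eastward gaps between consecutive values (wrapping around): 18.62°, 16.06°, 325.32°.
Largest gap = 325.32° ⇒ minimal covering band is its complement: 360° − 325.32° = 34.68°.
Band runs from -69.88° eastward to -35.20°.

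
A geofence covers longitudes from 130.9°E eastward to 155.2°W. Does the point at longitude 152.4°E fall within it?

Yes

Band width going east from +130.9° to -155.2°: ((-155.2 − 130.9) mod 360) = 73.9°.
Offset of +152.4° east of the west edge: ((152.4 − 130.9) mod 360) = 21.5°.
21.5° ≤ 73.9° ⇒ inside.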